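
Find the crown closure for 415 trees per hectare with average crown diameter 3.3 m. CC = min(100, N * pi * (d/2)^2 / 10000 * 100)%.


(d/2)^2 = (3.3/2)^2 = 1.65^2 = 2.7225
Crown area = 3.141593 * 2.7225 = 8.55299 m^2
N * area / 10000 * 100 = 415 * 8.55299 / 10000 * 100 = 35.4949
CC = min(100, 35.4949) = 35.4949 ≈ 35.5%

35.5%


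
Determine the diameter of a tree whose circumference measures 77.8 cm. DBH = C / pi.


DBH = C / pi = 77.8 / 3.141593 = 24.7645 ≈ 24.76 cm

24.76 cm


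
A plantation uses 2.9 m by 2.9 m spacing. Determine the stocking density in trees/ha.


N = 10000 / 2.9^2 = 10000 / 8.41 = 1189.06 ≈ 1189 trees/ha

1189 trees/ha


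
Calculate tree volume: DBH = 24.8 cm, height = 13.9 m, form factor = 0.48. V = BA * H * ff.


(D/200)^2 = (24.8/200)^2 = 0.124^2 = 0.015376
BA = 3.141593 * 0.015376 = 0.0483051 m^2
V = 0.0483051 * 13.9 * 0.48 = 0.322292 ≈ 0.322 m^3

0.322 m^3


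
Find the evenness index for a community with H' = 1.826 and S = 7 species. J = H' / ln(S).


ln(7) = 1.94591
J = H' / ln(S) = 1.826 / 1.94591 = 0.938378 ≈ 0.9384

0.9384


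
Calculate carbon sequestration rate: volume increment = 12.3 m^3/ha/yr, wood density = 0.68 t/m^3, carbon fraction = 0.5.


C = 12.3 * 0.68 * 0.5 = 4.182 ≈ 4.18 t C/ha/yr

4.18 t C/ha/yr


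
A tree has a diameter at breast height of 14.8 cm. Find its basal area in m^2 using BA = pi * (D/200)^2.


D/200 = 14.8/200 = 0.074 m
(D/200)^2 = 0.074^2 = 0.005476
BA = 3.141593 * 0.005476 = 0.0172034 ≈ 0.0172 m^2

0.0172 m^2


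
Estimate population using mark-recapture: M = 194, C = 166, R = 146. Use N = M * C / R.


N = M * C / R = 194 * 166 / 146 = 32204 / 146 = 220.58 ≈ 221

221 individuals


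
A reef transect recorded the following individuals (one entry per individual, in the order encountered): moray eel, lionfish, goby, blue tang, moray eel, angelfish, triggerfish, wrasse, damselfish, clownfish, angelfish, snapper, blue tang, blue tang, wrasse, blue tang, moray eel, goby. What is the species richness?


Total individuals logged = 18
Distinct species (count of individuals): moray eel (3), lionfish (1), goby (2), blue tang (4), angelfish (2), triggerfish (1), wrasse (2), damselfish (1), clownfish (1), snapper (1)
Species richness = number of distinct species = 10

10


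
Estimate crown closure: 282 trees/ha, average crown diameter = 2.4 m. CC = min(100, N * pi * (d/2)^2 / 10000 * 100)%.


(d/2)^2 = (2.4/2)^2 = 1.2^2 = 1.44
Crown area = 3.141593 * 1.44 = 4.52389 m^2
N * area / 10000 * 100 = 282 * 4.52389 / 10000 * 100 = 12.7574
CC = min(100, 12.7574) = 12.7574 ≈ 12.8%

12.8%


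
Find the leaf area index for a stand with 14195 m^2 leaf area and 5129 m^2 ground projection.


LAI = 14195 / 5129 = 2.7676 ≈ 2.77

2.77


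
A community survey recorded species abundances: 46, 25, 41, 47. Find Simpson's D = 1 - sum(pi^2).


Total N = 46 + 25 + 41 + 47 = 159
Per-species terms:
  p = 46/159 = 0.289308; p^2 = 0.289308^2 = 0.083699
  p = 25/159 = 0.157233; p^2 = 0.157233^2 = 0.024722
  p = 41/159 = 0.257862; p^2 = 0.257862^2 = 0.066493
  p = 47/159 = 0.295597; p^2 = 0.295597^2 = 0.087378
sum(p^2) = 0.083699 + 0.024722 + 0.066493 + 0.087378 = 0.262292
D = 1 - 0.262292 = 0.737708 ≈ 0.7377

0.7377


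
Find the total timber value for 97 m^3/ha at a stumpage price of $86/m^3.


Value = 97 * 86 = $8342/ha

$8342/ha


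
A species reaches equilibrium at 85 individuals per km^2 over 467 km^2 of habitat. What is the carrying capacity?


K = 85 * 467 = 39695 individuals

39695 individuals


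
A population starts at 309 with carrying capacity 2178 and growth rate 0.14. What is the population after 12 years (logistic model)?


(K - N0)/N0 = (2178 - 309)/309 = 1869/309 = 6.04854
r*t = 0.14 * 12 = 1.68; exp(-1.68) = 0.186374
6.04854 * 0.186374 = 1.12729
1 + 1.12729 = 2.12729
N = 2178 / 2.12729 = 1023.84 ≈ 1024

1024


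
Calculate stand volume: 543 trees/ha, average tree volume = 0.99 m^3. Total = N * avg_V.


V_stand = 543 * 0.99 = 537.57 ≈ 537.6 m^3/ha

537.6 m^3/ha


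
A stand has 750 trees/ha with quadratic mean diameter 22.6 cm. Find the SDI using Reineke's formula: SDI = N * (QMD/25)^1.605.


QMD/25 = 22.6/25 = 0.904
(0.904)^1.605 = exp(1.605 * ln(0.904)) = exp(1.605 * (-0.100926)) = exp(-0.161986) = 0.850453
SDI = 750 * 0.850453 = 637.840 ≈ 638

638


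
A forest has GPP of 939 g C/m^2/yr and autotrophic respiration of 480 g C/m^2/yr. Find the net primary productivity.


NPP = GPP - Ra = 939 - 480 = 459 g C/m^2/yr

459 g C/m^2/yr


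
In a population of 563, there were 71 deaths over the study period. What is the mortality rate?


Mortality rate = 71 / 563 = 0.126110 ≈ 0.1261

0.1261


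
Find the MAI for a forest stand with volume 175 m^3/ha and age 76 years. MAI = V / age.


MAI = 175 / 76 = 2.3026 ≈ 2.30 m^3/ha/yr

2.30 m^3/ha/yr


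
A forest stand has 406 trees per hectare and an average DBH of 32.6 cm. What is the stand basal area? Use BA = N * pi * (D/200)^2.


(D/200)^2 = (32.6/200)^2 = 0.163^2 = 0.026569
Individual BA = 3.141593 * 0.026569 = 0.0834690 m^2
Stand BA = 406 * 0.0834690 = 33.8884 ≈ 33.89 m^2/ha

33.89 m^2/ha


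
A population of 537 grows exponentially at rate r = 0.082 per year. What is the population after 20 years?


r*t = 0.082 * 20 = 1.64
exp(1.64) = 5.15517
N = 537 * 5.15517 = 2768.33 ≈ 2768

2768


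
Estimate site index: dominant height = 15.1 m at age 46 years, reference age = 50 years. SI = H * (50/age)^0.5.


50/46 = 1.08696
(1.08696)^0.5 = 1.04257
SI = 15.1 * 1.04257 = 15.7428 ≈ 15.7 m

15.7 m


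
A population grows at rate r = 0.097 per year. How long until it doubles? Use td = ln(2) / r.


td = ln(2) / 0.097 = 0.693147 / 0.097 = 7.14585 ≈ 7.1 years

7.1 years


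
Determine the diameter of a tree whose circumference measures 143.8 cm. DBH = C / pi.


DBH = C / pi = 143.8 / 3.141593 = 45.7730 ≈ 45.77 cm

45.77 cm


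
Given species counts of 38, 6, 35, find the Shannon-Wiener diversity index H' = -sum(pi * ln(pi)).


Total N = 38 + 6 + 35 = 79
Per-species terms:
  p = 38/79 = 0.481013; ln(p) = -0.731861; p*ln(p) = 0.481013 * (-0.731861) = -0.352035
  p = 6/79 = 0.075949; ln(p) = -2.577693; p*ln(p) = 0.075949 * (-2.577693) = -0.195773
  p = 35/79 = 0.443038; ln(p) = -0.814100; p*ln(p) = 0.443038 * (-0.814100) = -0.360677
sum(p*ln(p)) = (-0.352035) + (-0.195773) + (-0.360677) = -0.908485
H' = -(-0.908485) = 0.908485 ≈ 0.9085

0.9085


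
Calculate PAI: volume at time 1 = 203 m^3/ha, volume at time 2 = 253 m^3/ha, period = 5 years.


PAI = (V2 - V1) / period = (253 - 203) / 5 = 50 / 5 = 10.00 m^3/ha/yr

10.00 m^3/ha/yr


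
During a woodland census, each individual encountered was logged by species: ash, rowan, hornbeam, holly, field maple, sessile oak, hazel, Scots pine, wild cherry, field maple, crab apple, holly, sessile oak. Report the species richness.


Total individuals logged = 13
Distinct species (count of individuals): ash (1), rowan (1), hornbeam (1), holly (2), field maple (2), sessile oak (2), hazel (1), Scots pine (1), wild cherry (1), crab apple (1)
Species richness = number of distinct species = 10

10


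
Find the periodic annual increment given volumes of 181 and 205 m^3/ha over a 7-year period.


PAI = (V2 - V1) / period = (205 - 181) / 7 = 24 / 7 = 3.4286 ≈ 3.43 m^3/ha/yr

3.43 m^3/ha/yr


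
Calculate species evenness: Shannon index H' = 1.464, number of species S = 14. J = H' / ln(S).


ln(14) = 2.63906
J = H' / ln(S) = 1.464 / 2.63906 = 0.554743 ≈ 0.5547

0.5547


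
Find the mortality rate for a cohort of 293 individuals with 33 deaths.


Mortality rate = 33 / 293 = 0.112628 ≈ 0.1126

0.1126


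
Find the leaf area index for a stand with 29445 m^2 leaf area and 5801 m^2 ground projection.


LAI = 29445 / 5801 = 5.0758 ≈ 5.08

5.08


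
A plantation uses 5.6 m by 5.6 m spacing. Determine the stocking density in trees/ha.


N = 10000 / 5.6^2 = 10000 / 31.36 = 318.878 ≈ 319 trees/ha

319 trees/ha


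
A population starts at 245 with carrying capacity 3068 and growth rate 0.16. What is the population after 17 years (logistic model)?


(K - N0)/N0 = (3068 - 245)/245 = 2823/245 = 11.5224
r*t = 0.16 * 17 = 2.72; exp(-2.72) = 0.0658748
11.5224 * 0.0658748 = 0.759036
1 + 0.759036 = 1.75904
N = 3068 / 1.75904 = 1744.13 ≈ 1744

1744


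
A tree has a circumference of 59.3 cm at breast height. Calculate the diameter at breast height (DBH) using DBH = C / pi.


DBH = C / pi = 59.3 / 3.141593 = 18.8758 ≈ 18.88 cm

18.88 cm


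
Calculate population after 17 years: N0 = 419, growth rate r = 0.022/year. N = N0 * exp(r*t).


r*t = 0.022 * 17 = 0.374
exp(0.374) = 1.45354
N = 419 * 1.45354 = 609.033 ≈ 609

609


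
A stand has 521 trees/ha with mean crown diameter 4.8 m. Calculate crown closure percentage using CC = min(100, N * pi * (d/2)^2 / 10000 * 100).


(d/2)^2 = (4.8/2)^2 = 2.4^2 = 5.76
Crown area = 3.141593 * 5.76 = 18.0956 m^2
N * area / 10000 * 100 = 521 * 18.0956 / 10000 * 100 = 94.2781
CC = min(100, 94.2781) = 94.2781 ≈ 94.3%

94.3%


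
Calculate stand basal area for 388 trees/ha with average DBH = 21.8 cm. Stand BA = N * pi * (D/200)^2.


(D/200)^2 = (21.8/200)^2 = 0.109^2 = 0.011881
Individual BA = 3.141593 * 0.011881 = 0.0373253 m^2
Stand BA = 388 * 0.0373253 = 14.4822 ≈ 14.48 m^2/ha

14.48 m^2/ha


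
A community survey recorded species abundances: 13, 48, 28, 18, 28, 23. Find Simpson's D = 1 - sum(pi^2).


Total N = 13 + 48 + 28 + 18 + 28 + 23 = 158
Per-species terms:
  p = 13/158 = 0.082278; p^2 = 0.082278^2 = 0.006770
  p = 48/158 = 0.303797; p^2 = 0.303797^2 = 0.092293
  p = 28/158 = 0.177215; p^2 = 0.177215^2 = 0.031405
  p = 18/158 = 0.113924; p^2 = 0.113924^2 = 0.012979
  p = 28/158 = 0.177215; p^2 = 0.177215^2 = 0.031405
  p = 23/158 = 0.145570; p^2 = 0.145570^2 = 0.021191
sum(p^2) = 0.006770 + 0.092293 + 0.031405 + 0.012979 + 0.031405 + 0.021191 = 0.196043
D = 1 - 0.196043 = 0.803957 ≈ 0.8040

0.8040


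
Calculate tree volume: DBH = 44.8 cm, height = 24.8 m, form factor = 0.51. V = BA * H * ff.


(D/200)^2 = (44.8/200)^2 = 0.224^2 = 0.050176
BA = 3.141593 * 0.050176 = 0.157633 m^2
V = 0.157633 * 24.8 * 0.51 = 1.99374 ≈ 1.994 m^3

1.994 m^3


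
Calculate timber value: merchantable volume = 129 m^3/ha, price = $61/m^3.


Value = 129 * 61 = $7869/ha

$7869/ha


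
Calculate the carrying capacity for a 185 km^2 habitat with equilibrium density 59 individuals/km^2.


K = 59 * 185 = 10915 individuals

10915 individuals


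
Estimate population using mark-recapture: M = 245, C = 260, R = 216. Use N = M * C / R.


N = M * C / R = 245 * 260 / 216 = 63700 / 216 = 294.91 ≈ 295

295 individuals


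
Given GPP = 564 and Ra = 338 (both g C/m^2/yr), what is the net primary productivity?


NPP = GPP - Ra = 564 - 338 = 226 g C/m^2/yr

226 g C/m^2/yr


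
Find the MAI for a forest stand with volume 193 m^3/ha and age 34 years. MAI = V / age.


MAI = 193 / 34 = 5.6765 ≈ 5.68 m^3/ha/yr

5.68 m^3/ha/yr


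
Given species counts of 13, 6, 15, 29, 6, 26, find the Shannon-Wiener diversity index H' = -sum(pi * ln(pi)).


Total N = 13 + 6 + 15 + 29 + 6 + 26 = 95
Per-species terms:
  p = 13/95 = 0.136842; ln(p) = -1.988928; p*ln(p) = 0.136842 * (-1.988928) = -0.272169
  p = 6/95 = 0.063158; ln(p) = -2.762116; p*ln(p) = 0.063158 * (-2.762116) = -0.174450
  p = 15/95 = 0.157895; ln(p) = -1.845825; p*ln(p) = 0.157895 * (-1.845825) = -0.291447
  p = 29/95 = 0.305263; ln(p) = -1.186582; p*ln(p) = 0.305263 * (-1.186582) = -0.362220
  p = 6/95 = 0.063158; ln(p) = -2.762116; p*ln(p) = 0.063158 * (-2.762116) = -0.174450
  p = 26/95 = 0.273684; ln(p) = -1.295781; p*ln(p) = 0.273684 * (-1.295781) = -0.354635
sum(p*ln(p)) = (-0.272169) + (-0.174450) + (-0.291447) + (-0.362220) + (-0.174450) + (-0.354635) = -1.629371
H' = -(-1.629371) = 1.629371 ≈ 1.6294

1.6294


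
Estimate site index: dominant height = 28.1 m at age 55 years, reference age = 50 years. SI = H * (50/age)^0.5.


50/55 = 0.909091
(0.909091)^0.5 = 0.953463
SI = 28.1 * 0.953463 = 26.7923 ≈ 26.8 m

26.8 m


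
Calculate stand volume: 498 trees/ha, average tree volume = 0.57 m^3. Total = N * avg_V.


V_stand = 498 * 0.57 = 283.86 ≈ 283.9 m^3/ha

283.9 m^3/ha


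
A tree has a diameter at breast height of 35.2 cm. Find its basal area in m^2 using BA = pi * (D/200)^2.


D/200 = 35.2/200 = 0.176 m
(D/200)^2 = 0.176^2 = 0.030976
BA = 3.141593 * 0.030976 = 0.0973140 ≈ 0.0973 m^2

0.0973 m^2


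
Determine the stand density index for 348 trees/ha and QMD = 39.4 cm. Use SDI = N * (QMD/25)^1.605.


QMD/25 = 39.4/25 = 1.576
(1.576)^1.605 = exp(1.605 * ln(1.576)) = exp(1.605 * 0.454890) = exp(0.730098) = 2.07528
SDI = 348 * 2.07528 = 722.197 ≈ 722

722


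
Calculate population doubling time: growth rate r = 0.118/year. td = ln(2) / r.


td = ln(2) / 0.118 = 0.693147 / 0.118 = 5.87413 ≈ 5.9 years

5.9 years


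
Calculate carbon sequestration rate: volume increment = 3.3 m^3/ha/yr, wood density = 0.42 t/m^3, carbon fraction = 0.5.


C = 3.3 * 0.42 * 0.5 = 0.693 ≈ 0.69 t C/ha/yr

0.69 t C/ha/yr


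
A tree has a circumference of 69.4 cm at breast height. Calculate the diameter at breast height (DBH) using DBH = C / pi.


DBH = C / pi = 69.4 / 3.141593 = 22.0907 ≈ 22.09 cm

22.09 cm


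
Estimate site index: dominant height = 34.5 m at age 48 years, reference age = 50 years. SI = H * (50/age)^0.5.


50/48 = 1.04167
(1.04167)^0.5 = 1.02062
SI = 34.5 * 1.02062 = 35.2114 ≈ 35.2 m

35.2 m


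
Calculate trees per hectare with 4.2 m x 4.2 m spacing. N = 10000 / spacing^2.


N = 10000 / 4.2^2 = 10000 / 17.64 = 566.893 ≈ 567 trees/ha

567 trees/ha


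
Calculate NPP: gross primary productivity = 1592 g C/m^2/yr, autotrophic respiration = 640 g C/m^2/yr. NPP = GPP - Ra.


NPP = GPP - Ra = 1592 - 640 = 952 g C/m^2/yr

952 g C/m^2/yr


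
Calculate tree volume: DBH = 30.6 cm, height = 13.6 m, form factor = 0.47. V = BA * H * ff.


(D/200)^2 = (30.6/200)^2 = 0.153^2 = 0.023409
BA = 3.141593 * 0.023409 = 0.0735416 m^2
V = 0.0735416 * 13.6 * 0.47 = 0.470078 ≈ 0.470 m^3

0.470 m^3


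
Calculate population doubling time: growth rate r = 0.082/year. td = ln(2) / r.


td = ln(2) / 0.082 = 0.693147 / 0.082 = 8.45301 ≈ 8.5 years

8.5 years


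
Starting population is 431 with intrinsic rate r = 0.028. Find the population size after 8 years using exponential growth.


r*t = 0.028 * 8 = 0.224
exp(0.224) = 1.25107
N = 431 * 1.25107 = 539.211 ≈ 539

539


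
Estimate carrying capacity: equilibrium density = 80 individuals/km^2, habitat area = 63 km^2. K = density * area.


K = 80 * 63 = 5040 individuals

5040 individuals


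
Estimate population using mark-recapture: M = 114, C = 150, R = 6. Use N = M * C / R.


N = M * C / R = 114 * 150 / 6 = 17100 / 6 = 2850

2850 individuals


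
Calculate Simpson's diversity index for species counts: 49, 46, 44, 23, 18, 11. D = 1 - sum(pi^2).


Total N = 49 + 46 + 44 + 23 + 18 + 11 = 191
Per-species terms:
  p = 49/191 = 0.256545; p^2 = 0.256545^2 = 0.065815
  p = 46/191 = 0.240838; p^2 = 0.240838^2 = 0.058003
  p = 44/191 = 0.230366; p^2 = 0.230366^2 = 0.053068
  p = 23/191 = 0.120419; p^2 = 0.120419^2 = 0.014501
  p = 18/191 = 0.094241; p^2 = 0.094241^2 = 0.008881
  p = 11/191 = 0.057592; p^2 = 0.057592^2 = 0.003317
sum(p^2) = 0.065815 + 0.058003 + 0.053068 + 0.014501 + 0.008881 + 0.003317 = 0.203585
D = 1 - 0.203585 = 0.796415 ≈ 0.7964

0.7964


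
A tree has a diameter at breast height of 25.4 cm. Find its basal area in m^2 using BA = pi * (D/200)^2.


D/200 = 25.4/200 = 0.127 m
(D/200)^2 = 0.127^2 = 0.016129
BA = 3.141593 * 0.016129 = 0.0506708 ≈ 0.0507 m^2

0.0507 m^2


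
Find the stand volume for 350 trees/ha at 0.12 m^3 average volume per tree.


V_stand = 350 * 0.12 = 42.0 m^3/ha

42.0 m^3/ha


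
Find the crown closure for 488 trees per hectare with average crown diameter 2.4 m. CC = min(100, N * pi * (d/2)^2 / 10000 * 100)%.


(d/2)^2 = (2.4/2)^2 = 1.2^2 = 1.44
Crown area = 3.141593 * 1.44 = 4.52389 m^2
N * area / 10000 * 100 = 488 * 4.52389 / 10000 * 100 = 22.0766
CC = min(100, 22.0766) = 22.0766 ≈ 22.1%

22.1%


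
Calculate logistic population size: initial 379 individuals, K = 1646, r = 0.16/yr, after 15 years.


(K - N0)/N0 = (1646 - 379)/379 = 1267/379 = 3.34301
r*t = 0.16 * 15 = 2.4; exp(-2.4) = 0.0907180
3.34301 * 0.0907180 = 0.303271
1 + 0.303271 = 1.30327
N = 1646 / 1.30327 = 1262.98 ≈ 1263

1263


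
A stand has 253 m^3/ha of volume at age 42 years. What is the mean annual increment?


MAI = 253 / 42 = 6.0238 ≈ 6.02 m^3/ha/yr

6.02 m^3/ha/yr


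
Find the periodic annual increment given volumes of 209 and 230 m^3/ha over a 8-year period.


PAI = (V2 - V1) / period = (230 - 209) / 8 = 21 / 8 = 2.6250 ≈ 2.63 m^3/ha/yr

2.63 m^3/ha/yr


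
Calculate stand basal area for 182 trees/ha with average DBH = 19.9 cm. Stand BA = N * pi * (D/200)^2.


(D/200)^2 = (19.9/200)^2 = 0.0995^2 = 0.00990025
Individual BA = 3.141593 * 0.00990025 = 0.0311026 m^2
Stand BA = 182 * 0.0311026 = 5.66067 ≈ 5.66 m^2/ha

5.66 m^2/ha


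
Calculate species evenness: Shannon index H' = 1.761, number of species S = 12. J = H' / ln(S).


ln(12) = 2.48491
J = H' / ln(S) = 1.761 / 2.48491 = 0.708678 ≈ 0.7087

0.7087


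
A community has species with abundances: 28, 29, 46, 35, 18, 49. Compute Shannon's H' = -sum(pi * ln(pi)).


Total N = 28 + 29 + 46 + 35 + 18 + 49 = 205
Per-species terms:
  p = 28/205 = 0.136585; ln(p) = -1.990808; p*ln(p) = 0.136585 * (-1.990808) = -0.271915
  p = 29/205 = 0.141463; ln(p) = -1.955717; p*ln(p) = 0.141463 * (-1.955717) = -0.276662
  p = 46/205 = 0.224390; ln(p) = -1.494370; p*ln(p) = 0.224390 * (-1.494370) = -0.335322
  p = 35/205 = 0.170732; ln(p) = -1.767660; p*ln(p) = 0.170732 * (-1.767660) = -0.301796
  p = 18/205 = 0.087805; ln(p) = -2.432637; p*ln(p) = 0.087805 * (-2.432637) = -0.213598
  p = 49/205 = 0.239024; ln(p) = -1.431191; p*ln(p) = 0.239024 * (-1.431191) = -0.342089
sum(p*ln(p)) = (-0.271915) + (-0.276662) + (-0.335322) + (-0.301796) + (-0.213598) + (-0.342089) = -1.741382
H' = -(-1.741382) = 1.741382 ≈ 1.7414

1.7414


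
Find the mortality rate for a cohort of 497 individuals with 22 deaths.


Mortality rate = 22 / 497 = 0.044266 ≈ 0.0443

0.0443


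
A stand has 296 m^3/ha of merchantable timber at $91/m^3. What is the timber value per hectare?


Value = 296 * 91 = $26936/ha

$26936/ha


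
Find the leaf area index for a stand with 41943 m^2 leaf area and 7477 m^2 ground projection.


LAI = 41943 / 7477 = 5.6096 ≈ 5.61

5.61


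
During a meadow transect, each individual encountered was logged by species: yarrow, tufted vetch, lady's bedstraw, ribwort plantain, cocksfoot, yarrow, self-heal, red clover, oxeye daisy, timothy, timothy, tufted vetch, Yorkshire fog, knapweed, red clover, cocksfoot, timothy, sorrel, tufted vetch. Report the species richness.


Total individuals logged = 19
Distinct species (count of individuals): yarrow (2), tufted vetch (3), lady's bedstraw (1), ribwort plantain (1), cocksfoot (2), self-heal (1), red clover (2), oxeye daisy (1), timothy (3), Yorkshire fog (1), knapweed (1), sorrel (1)
Species richness = number of distinct species = 12

12


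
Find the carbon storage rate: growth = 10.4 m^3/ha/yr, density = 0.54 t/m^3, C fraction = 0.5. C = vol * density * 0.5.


C = 10.4 * 0.54 * 0.5 = 2.808 ≈ 2.81 t C/ha/yr

2.81 t C/ha/yr


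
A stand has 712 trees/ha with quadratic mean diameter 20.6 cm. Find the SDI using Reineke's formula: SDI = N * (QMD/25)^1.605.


QMD/25 = 20.6/25 = 0.824
(0.824)^1.605 = exp(1.605 * ln(0.824)) = exp(1.605 * (-0.193585)) = exp(-0.310704) = 0.732931
SDI = 712 * 0.732931 = 521.847 ≈ 522

522


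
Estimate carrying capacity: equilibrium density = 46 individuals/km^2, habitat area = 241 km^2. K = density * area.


K = 46 * 241 = 11086 individuals

11086 individuals


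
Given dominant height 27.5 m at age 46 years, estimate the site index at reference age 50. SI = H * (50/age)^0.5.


50/46 = 1.08696
(1.08696)^0.5 = 1.04257
SI = 27.5 * 1.04257 = 28.6707 ≈ 28.7 m

28.7 m


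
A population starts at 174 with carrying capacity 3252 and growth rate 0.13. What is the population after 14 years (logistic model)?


(K - N0)/N0 = (3252 - 174)/174 = 3078/174 = 17.6897
r*t = 0.13 * 14 = 1.82; exp(-1.82) = 0.162026
17.6897 * 0.162026 = 2.86619
1 + 2.86619 = 3.86619
N = 3252 / 3.86619 = 841.138 ≈ 841

841


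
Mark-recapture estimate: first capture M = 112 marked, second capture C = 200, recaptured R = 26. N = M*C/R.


N = M * C / R = 112 * 200 / 26 = 22400 / 26 = 861.54 ≈ 862

862 individuals


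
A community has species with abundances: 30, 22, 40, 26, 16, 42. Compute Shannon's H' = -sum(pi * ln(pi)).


Total N = 30 + 22 + 40 + 26 + 16 + 42 = 176
Per-species terms:
  p = 30/176 = 0.170455; ln(p) = -1.769284; p*ln(p) = 0.170455 * (-1.769284) = -0.301583
  p = 22/176 = 0.125000; ln(p) = -2.079442; p*ln(p) = 0.125000 * (-2.079442) = -0.259930
  p = 40/176 = 0.227273; ln(p) = -1.481603; p*ln(p) = 0.227273 * (-1.481603) = -0.336728
  p = 26/176 = 0.147727; ln(p) = -1.912389; p*ln(p) = 0.147727 * (-1.912389) = -0.282511
  p = 16/176 = 0.090909; ln(p) = -2.397896; p*ln(p) = 0.090909 * (-2.397896) = -0.217990
  p = 42/176 = 0.238636; ln(p) = -1.432816; p*ln(p) = 0.238636 * (-1.432816) = -0.341921
sum(p*ln(p)) = (-0.301583) + (-0.259930) + (-0.336728) + (-0.282511) + (-0.217990) + (-0.341921) = -1.740663
H' = -(-1.740663) = 1.740663 ≈ 1.7407

1.7407


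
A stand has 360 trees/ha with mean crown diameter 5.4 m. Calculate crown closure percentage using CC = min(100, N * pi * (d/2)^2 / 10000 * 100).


(d/2)^2 = (5.4/2)^2 = 2.7^2 = 7.29
Crown area = 3.141593 * 7.29 = 22.9022 m^2
N * area / 10000 * 100 = 360 * 22.9022 / 10000 * 100 = 82.4479
CC = min(100, 82.4479) = 82.4479 ≈ 82.4%

82.4%


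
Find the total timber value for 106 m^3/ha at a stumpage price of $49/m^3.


Value = 106 * 49 = $5194/ha

$5194/ha


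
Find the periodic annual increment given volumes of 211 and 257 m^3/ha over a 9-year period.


PAI = (V2 - V1) / period = (257 - 211) / 9 = 46 / 9 = 5.1111 ≈ 5.11 m^3/ha/yr

5.11 m^3/ha/yr


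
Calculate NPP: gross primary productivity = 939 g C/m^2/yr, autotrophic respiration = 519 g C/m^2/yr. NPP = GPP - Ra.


NPP = GPP - Ra = 939 - 519 = 420 g C/m^2/yr

420 g C/m^2/yr


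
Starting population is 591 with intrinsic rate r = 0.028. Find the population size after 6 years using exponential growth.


r*t = 0.028 * 6 = 0.168
exp(0.168) = 1.18294
N = 591 * 1.18294 = 699.118 ≈ 699

699


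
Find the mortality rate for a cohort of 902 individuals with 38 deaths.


Mortality rate = 38 / 902 = 0.042129 ≈ 0.0421

0.0421


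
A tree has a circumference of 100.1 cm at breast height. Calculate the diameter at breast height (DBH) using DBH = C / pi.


DBH = C / pi = 100.1 / 3.141593 = 31.8628 ≈ 31.86 cm

31.86 cm


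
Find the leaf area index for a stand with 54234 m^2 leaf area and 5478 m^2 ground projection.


LAI = 54234 / 5478 = 9.9003 ≈ 9.90

9.90


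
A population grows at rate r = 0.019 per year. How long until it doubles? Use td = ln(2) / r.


td = ln(2) / 0.019 = 0.693147 / 0.019 = 36.4814 ≈ 36.5 years

36.5 years


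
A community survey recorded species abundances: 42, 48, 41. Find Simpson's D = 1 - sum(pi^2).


Total N = 42 + 48 + 41 = 131
Per-species terms:
  p = 42/131 = 0.320611; p^2 = 0.320611^2 = 0.102791
  p = 48/131 = 0.366412; p^2 = 0.366412^2 = 0.134258
  p = 41/131 = 0.312977; p^2 = 0.312977^2 = 0.097955
sum(p^2) = 0.102791 + 0.134258 + 0.097955 = 0.335004
D = 1 - 0.335004 = 0.664996 ≈ 0.6650

0.6650


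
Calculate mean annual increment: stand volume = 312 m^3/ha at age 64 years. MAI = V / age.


MAI = 312 / 64 = 4.8750 ≈ 4.88 m^3/ha/yr

4.88 m^3/ha/yr


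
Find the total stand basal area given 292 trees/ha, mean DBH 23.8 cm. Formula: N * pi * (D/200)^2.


(D/200)^2 = (23.8/200)^2 = 0.119^2 = 0.014161
Individual BA = 3.141593 * 0.014161 = 0.0444881 m^2
Stand BA = 292 * 0.0444881 = 12.9905 ≈ 12.99 m^2/ha

12.99 m^2/ha


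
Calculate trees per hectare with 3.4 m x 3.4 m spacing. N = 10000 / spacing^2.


N = 10000 / 3.4^2 = 10000 / 11.56 = 865.052 ≈ 865 trees/ha

865 trees/ha


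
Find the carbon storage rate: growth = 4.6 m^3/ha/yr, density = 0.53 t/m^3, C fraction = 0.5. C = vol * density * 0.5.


C = 4.6 * 0.53 * 0.5 = 1.219 ≈ 1.22 t C/ha/yr

1.22 t C/ha/yr


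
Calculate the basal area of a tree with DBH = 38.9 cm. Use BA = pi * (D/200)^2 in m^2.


D/200 = 38.9/200 = 0.1945 m
(D/200)^2 = 0.1945^2 = 0.03783025
BA = 3.141593 * 0.03783025 = 0.118847 ≈ 0.1188 m^2

0.1188 m^2


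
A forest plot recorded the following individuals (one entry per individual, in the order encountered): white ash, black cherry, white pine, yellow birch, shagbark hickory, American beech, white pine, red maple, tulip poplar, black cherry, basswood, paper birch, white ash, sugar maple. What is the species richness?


Total individuals logged = 14
Distinct species (count of individuals): white ash (2), black cherry (2), white pine (2), yellow birch (1), shagbark hickory (1), American beech (1), red maple (1), tulip poplar (1), basswood (1), paper birch (1), sugar maple (1)
Species richness = number of distinct species = 11

11


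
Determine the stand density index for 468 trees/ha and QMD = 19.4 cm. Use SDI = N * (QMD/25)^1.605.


QMD/25 = 19.4/25 = 0.776
(0.776)^1.605 = exp(1.605 * ln(0.776)) = exp(1.605 * (-0.253603)) = exp(-0.407033) = 0.665622
SDI = 468 * 0.665622 = 311.511 ≈ 312

312


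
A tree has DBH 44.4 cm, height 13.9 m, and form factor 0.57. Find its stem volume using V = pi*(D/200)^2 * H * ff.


(D/200)^2 = (44.4/200)^2 = 0.222^2 = 0.049284
BA = 3.141593 * 0.049284 = 0.154830 m^2
V = 0.154830 * 13.9 * 0.57 = 1.22672 ≈ 1.227 m^3

1.227 m^3


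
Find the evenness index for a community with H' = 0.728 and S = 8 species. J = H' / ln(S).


ln(8) = 2.07944
J = H' / ln(S) = 0.728 / 2.07944 = 0.350094 ≈ 0.3501

0.3501


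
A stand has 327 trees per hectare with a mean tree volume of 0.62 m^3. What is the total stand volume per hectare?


V_stand = 327 * 0.62 = 202.74 ≈ 202.7 m^3/ha

202.7 m^3/ha


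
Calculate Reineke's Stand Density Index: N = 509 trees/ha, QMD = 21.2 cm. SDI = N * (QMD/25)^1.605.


QMD/25 = 21.2/25 = 0.848
(0.848)^1.605 = exp(1.605 * ln(0.848)) = exp(1.605 * (-0.164875)) = exp(-0.264624) = 0.767494
SDI = 509 * 0.767494 = 390.654 ≈ 391

391


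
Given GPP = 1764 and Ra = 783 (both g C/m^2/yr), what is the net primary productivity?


NPP = GPP - Ra = 1764 - 783 = 981 g C/m^2/yr

981 g C/m^2/yr


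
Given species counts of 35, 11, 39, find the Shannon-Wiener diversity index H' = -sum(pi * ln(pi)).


Total N = 35 + 11 + 39 = 85
Per-species terms:
  p = 35/85 = 0.411765; ln(p) = -0.887302; p*ln(p) = 0.411765 * (-0.887302) = -0.365360
  p = 11/85 = 0.129412; ln(p) = -2.044754; p*ln(p) = 0.129412 * (-2.044754) = -0.264616
  p = 39/85 = 0.458824; ln(p) = -0.779089; p*ln(p) = 0.458824 * (-0.779089) = -0.357465
sum(p*ln(p)) = (-0.365360) + (-0.264616) + (-0.357465) = -0.987441
H' = -(-0.987441) = 0.987441 ≈ 0.9874

0.9874


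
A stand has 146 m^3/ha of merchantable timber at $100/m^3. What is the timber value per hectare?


Value = 146 * 100 = $14600/ha

$14600/ha


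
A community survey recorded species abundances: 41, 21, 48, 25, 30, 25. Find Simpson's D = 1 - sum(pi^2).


Total N = 41 + 21 + 48 + 25 + 30 + 25 = 190
Per-species terms:
  p = 41/190 = 0.215789; p^2 = 0.215789^2 = 0.046565
  p = 21/190 = 0.110526; p^2 = 0.110526^2 = 0.012216
  p = 48/190 = 0.252632; p^2 = 0.252632^2 = 0.063823
  p = 25/190 = 0.131579; p^2 = 0.131579^2 = 0.017313
  p = 30/190 = 0.157895; p^2 = 0.157895^2 = 0.024931
  p = 25/190 = 0.131579; p^2 = 0.131579^2 = 0.017313
sum(p^2) = 0.046565 + 0.012216 + 0.063823 + 0.017313 + 0.024931 + 0.017313 = 0.182161
D = 1 - 0.182161 = 0.817839 ≈ 0.8178

0.8178


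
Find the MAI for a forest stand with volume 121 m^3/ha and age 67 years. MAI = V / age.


MAI = 121 / 67 = 1.8060 ≈ 1.81 m^3/ha/yr

1.81 m^3/ha/yr


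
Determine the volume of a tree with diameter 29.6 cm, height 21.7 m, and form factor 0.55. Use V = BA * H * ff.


(D/200)^2 = (29.6/200)^2 = 0.148^2 = 0.021904
BA = 3.141593 * 0.021904 = 0.0688135 m^2
V = 0.0688135 * 21.7 * 0.55 = 0.821289 ≈ 0.821 m^3

0.821 m^3


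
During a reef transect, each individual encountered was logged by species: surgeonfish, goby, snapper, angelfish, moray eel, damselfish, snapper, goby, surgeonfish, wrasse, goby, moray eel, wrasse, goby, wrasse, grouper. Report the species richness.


Total individuals logged = 16
Distinct species (count of individuals): surgeonfish (2), goby (4), snapper (2), angelfish (1), moray eel (2), damselfish (1), wrasse (3), grouper (1)
Species richness = number of distinct species = 8

8


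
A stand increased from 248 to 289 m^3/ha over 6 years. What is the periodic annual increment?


PAI = (V2 - V1) / period = (289 - 248) / 6 = 41 / 6 = 6.8333 ≈ 6.83 m^3/ha/yr

6.83 m^3/ha/yr


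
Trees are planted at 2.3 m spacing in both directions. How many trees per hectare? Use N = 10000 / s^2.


N = 10000 / 2.3^2 = 10000 / 5.29 = 1890.36 ≈ 1890 trees/ha

1890 trees/ha


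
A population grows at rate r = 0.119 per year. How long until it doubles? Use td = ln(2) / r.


td = ln(2) / 0.119 = 0.693147 / 0.119 = 5.82476 ≈ 5.8 years

5.8 years


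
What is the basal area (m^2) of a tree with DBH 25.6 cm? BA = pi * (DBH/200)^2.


D/200 = 25.6/200 = 0.128 m
(D/200)^2 = 0.128^2 = 0.016384
BA = 3.141593 * 0.016384 = 0.0514719 ≈ 0.0515 m^2

0.0515 m^2


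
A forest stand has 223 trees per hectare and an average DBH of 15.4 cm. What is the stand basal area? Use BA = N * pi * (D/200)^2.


(D/200)^2 = (15.4/200)^2 = 0.077^2 = 0.005929
Individual BA = 3.141593 * 0.005929 = 0.0186265 m^2
Stand BA = 223 * 0.0186265 = 4.15371 ≈ 4.15 m^2/ha

4.15 m^2/ha


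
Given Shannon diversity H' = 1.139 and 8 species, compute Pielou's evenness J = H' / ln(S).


ln(8) = 2.07944
J = H' / ln(S) = 1.139 / 2.07944 = 0.547744 ≈ 0.5477

0.5477


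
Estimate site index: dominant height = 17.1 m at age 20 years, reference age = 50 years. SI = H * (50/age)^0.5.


50/20 = 2.50000
(2.50000)^0.5 = 1.58114
SI = 17.1 * 1.58114 = 27.0375 ≈ 27.0 m

27.0 m


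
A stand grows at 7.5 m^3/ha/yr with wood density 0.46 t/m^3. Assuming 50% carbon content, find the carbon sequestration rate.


C = 7.5 * 0.46 * 0.5 = 1.725 ≈ 1.73 t C/ha/yr

1.73 t C/ha/yr


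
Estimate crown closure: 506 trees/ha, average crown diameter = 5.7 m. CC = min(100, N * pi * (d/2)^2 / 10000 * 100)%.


(d/2)^2 = (5.7/2)^2 = 2.85^2 = 8.1225
Crown area = 3.141593 * 8.1225 = 25.5176 m^2
N * area / 10000 * 100 = 506 * 25.5176 / 10000 * 100 = 129.119
CC = min(100, 129.119) = 100%

100%


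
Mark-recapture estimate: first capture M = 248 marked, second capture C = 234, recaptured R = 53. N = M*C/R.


N = M * C / R = 248 * 234 / 53 = 58032 / 53 = 1094.94 ≈ 1095

1095 individuals


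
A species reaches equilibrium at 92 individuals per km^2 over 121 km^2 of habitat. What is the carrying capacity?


K = 92 * 121 = 11132 individuals

11132 individuals


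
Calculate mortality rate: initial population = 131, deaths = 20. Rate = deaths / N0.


Mortality rate = 20 / 131 = 0.152672 ≈ 0.1527

0.1527


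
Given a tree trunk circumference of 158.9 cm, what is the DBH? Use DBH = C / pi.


DBH = C / pi = 158.9 / 3.141593 = 50.5794 ≈ 50.58 cm

50.58 cm


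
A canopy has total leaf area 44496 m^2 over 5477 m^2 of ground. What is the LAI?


LAI = 44496 / 5477 = 8.1242 ≈ 8.12

8.12


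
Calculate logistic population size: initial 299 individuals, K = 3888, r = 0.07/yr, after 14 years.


(K - N0)/N0 = (3888 - 299)/299 = 3589/299 = 12.0033
r*t = 0.07 * 14 = 0.98; exp(-0.98) = 0.375311
12.0033 * 0.375311 = 4.50497
1 + 4.50497 = 5.50497
N = 3888 / 5.50497 = 706.271 ≈ 706

706


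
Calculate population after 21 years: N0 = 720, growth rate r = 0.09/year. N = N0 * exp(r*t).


r*t = 0.09 * 21 = 1.89
exp(1.89) = 6.61937
N = 720 * 6.61937 = 4765.95 ≈ 4766

4766


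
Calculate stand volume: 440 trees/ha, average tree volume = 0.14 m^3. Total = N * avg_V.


V_stand = 440 * 0.14 = 61.6 m^3/ha

61.6 m^3/ha


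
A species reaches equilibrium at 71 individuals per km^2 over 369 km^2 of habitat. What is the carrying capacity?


K = 71 * 369 = 26199 individuals

26199 individuals


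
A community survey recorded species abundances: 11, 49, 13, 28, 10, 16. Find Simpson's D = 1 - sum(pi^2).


Total N = 11 + 49 + 13 + 28 + 10 + 16 = 127
Per-species terms:
  p = 11/127 = 0.086614; p^2 = 0.086614^2 = 0.007502
  p = 49/127 = 0.385827; p^2 = 0.385827^2 = 0.148862
  p = 13/127 = 0.102362; p^2 = 0.102362^2 = 0.010478
  p = 28/127 = 0.220472; p^2 = 0.220472^2 = 0.048608
  p = 10/127 = 0.078740; p^2 = 0.078740^2 = 0.006200
  p = 16/127 = 0.125984; p^2 = 0.125984^2 = 0.015872
sum(p^2) = 0.007502 + 0.148862 + 0.010478 + 0.048608 + 0.006200 + 0.015872 = 0.237522
D = 1 - 0.237522 = 0.762478 ≈ 0.7625

0.7625


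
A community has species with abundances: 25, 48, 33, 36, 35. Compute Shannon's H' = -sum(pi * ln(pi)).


Total N = 25 + 48 + 33 + 36 + 35 = 177
Per-species terms:
  p = 25/177 = 0.141243; ln(p) = -1.957273; p*ln(p) = 0.141243 * (-1.957273) = -0.276451
  p = 48/177 = 0.271186; ln(p) = -1.304950; p*ln(p) = 0.271186 * (-1.304950) = -0.353884
  p = 33/177 = 0.186441; ln(p) = -1.679640; p*ln(p) = 0.186441 * (-1.679640) = -0.313154
  p = 36/177 = 0.203390; ln(p) = -1.592630; p*ln(p) = 0.203390 * (-1.592630) = -0.323925
  p = 35/177 = 0.197740; ln(p) = -1.620802; p*ln(p) = 0.197740 * (-1.620802) = -0.320497
sum(p*ln(p)) = (-0.276451) + (-0.353884) + (-0.313154) + (-0.323925) + (-0.320497) = -1.587911
H' = -(-1.587911) = 1.587911 ≈ 1.5879

1.5879


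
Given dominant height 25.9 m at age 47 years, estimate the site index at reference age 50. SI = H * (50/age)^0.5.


50/47 = 1.06383
(1.06383)^0.5 = 1.03142
SI = 25.9 * 1.03142 = 26.7138 ≈ 26.7 m

26.7 m


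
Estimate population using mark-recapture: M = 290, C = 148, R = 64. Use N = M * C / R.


N = M * C / R = 290 * 148 / 64 = 42920 / 64 = 670.63 ≈ 671

671 individuals


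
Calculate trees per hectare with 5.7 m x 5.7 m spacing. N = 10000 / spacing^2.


N = 10000 / 5.7^2 = 10000 / 32.49 = 307.787 ≈ 308 trees/ha

308 trees/ha


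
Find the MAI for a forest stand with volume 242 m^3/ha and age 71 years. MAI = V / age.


MAI = 242 / 71 = 3.4085 ≈ 3.41 m^3/ha/yr

3.41 m^3/ha/yr


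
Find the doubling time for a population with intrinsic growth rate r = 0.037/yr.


td = ln(2) / 0.037 = 0.693147 / 0.037 = 18.7337 ≈ 18.7 years

18.7 years


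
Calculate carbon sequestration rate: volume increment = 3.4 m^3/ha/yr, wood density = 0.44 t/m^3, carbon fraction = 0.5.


C = 3.4 * 0.44 * 0.5 = 0.748 ≈ 0.75 t C/ha/yr

0.75 t C/ha/yr


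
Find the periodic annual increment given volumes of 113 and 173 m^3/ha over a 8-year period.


PAI = (V2 - V1) / period = (173 - 113) / 8 = 60 / 8 = 7.50 m^3/ha/yr

7.50 m^3/ha/yr


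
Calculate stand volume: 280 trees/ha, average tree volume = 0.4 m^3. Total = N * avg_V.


V_stand = 280 * 0.4 = 112.0 m^3/ha

112.0 m^3/ha


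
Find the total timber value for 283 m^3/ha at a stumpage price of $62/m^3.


Value = 283 * 62 = $17546/ha

$17546/ha


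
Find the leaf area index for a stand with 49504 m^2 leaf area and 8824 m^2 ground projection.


LAI = 49504 / 8824 = 5.6102 ≈ 5.61

5.61


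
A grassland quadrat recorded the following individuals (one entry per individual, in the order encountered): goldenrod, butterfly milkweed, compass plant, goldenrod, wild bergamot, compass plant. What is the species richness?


Total individuals logged = 6
Distinct species (count of individuals): goldenrod (2), butterfly milkweed (1), compass plant (2), wild bergamot (1)
Species richness = number of distinct species = 4

4


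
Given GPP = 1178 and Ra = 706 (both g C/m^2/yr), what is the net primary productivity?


NPP = GPP - Ra = 1178 - 706 = 472 g C/m^2/yr

472 g C/m^2/yr


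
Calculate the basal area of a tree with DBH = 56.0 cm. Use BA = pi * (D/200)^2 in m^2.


D/200 = 56.0/200 = 0.28 m
(D/200)^2 = 0.28^2 = 0.0784
BA = 3.141593 * 0.0784 = 0.246301 ≈ 0.2463 m^2

0.2463 m^2


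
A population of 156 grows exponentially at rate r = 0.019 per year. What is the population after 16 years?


r*t = 0.019 * 16 = 0.304
exp(0.304) = 1.35527
N = 156 * 1.35527 = 211.422 ≈ 211

211


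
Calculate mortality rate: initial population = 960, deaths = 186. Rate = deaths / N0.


Mortality rate = 186 / 960 = 0.193750 ≈ 0.1938

0.1938


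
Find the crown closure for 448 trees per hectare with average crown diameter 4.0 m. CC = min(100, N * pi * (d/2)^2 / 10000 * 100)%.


(d/2)^2 = (4.0/2)^2 = 2^2 = 4
Crown area = 3.141593 * 4 = 12.5664 m^2
N * area / 10000 * 100 = 448 * 12.5664 / 10000 * 100 = 56.2975
CC = min(100, 56.2975) = 56.2975 ≈ 56.3%

56.3%


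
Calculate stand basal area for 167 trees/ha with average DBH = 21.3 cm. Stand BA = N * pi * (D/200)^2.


(D/200)^2 = (21.3/200)^2 = 0.1065^2 = 0.01134225
Individual BA = 3.141593 * 0.01134225 = 0.0356327 m^2
Stand BA = 167 * 0.0356327 = 5.95066 ≈ 5.95 m^2/ha

5.95 m^2/ha


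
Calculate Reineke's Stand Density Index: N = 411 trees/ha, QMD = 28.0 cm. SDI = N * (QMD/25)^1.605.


QMD/25 = 28.0/25 = 1.12
(1.12)^1.605 = exp(1.605 * ln(1.12)) = exp(1.605 * 0.113329) = exp(0.181893) = 1.19949
SDI = 411 * 1.19949 = 492.990 ≈ 493

493


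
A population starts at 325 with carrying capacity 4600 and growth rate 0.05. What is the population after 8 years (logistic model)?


(K - N0)/N0 = (4600 - 325)/325 = 4275/325 = 13.1538
r*t = 0.05 * 8 = 0.4; exp(-0.4) = 0.670320
13.1538 * 0.670320 = 8.81726
1 + 8.81726 = 9.81726
N = 4600 / 9.81726 = 468.563 ≈ 469

469


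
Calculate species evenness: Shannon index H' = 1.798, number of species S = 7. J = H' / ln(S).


ln(7) = 1.94591
J = H' / ln(S) = 1.798 / 1.94591 = 0.923989 ≈ 0.9240

0.9240


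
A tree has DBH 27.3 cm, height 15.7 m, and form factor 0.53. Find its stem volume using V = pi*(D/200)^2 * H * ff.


(D/200)^2 = (27.3/200)^2 = 0.1365^2 = 0.01863225
BA = 3.141593 * 0.01863225 = 0.0585349 m^2
V = 0.0585349 * 15.7 * 0.53 = 0.487069 ≈ 0.487 m^3

0.487 m^3


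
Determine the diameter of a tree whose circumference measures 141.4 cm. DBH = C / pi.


DBH = C / pi = 141.4 / 3.141593 = 45.0090 ≈ 45.01 cm

45.01 cm


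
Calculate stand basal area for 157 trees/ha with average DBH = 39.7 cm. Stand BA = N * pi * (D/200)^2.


(D/200)^2 = (39.7/200)^2 = 0.1985^2 = 0.03940225
Individual BA = 3.141593 * 0.03940225 = 0.123786 m^2
Stand BA = 157 * 0.123786 = 19.4344 ≈ 19.43 m^2/ha

19.43 m^2/ha


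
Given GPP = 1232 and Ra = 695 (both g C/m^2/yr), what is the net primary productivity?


NPP = GPP - Ra = 1232 - 695 = 537 g C/m^2/yr

537 g C/m^2/yr


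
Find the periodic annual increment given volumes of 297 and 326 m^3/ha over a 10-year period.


PAI = (V2 - V1) / period = (326 - 297) / 10 = 29 / 10 = 2.90 m^3/ha/yr

2.90 m^3/ha/yr


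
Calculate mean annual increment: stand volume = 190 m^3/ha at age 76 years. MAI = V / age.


MAI = 190 / 76 = 2.50 m^3/ha/yr

2.50 m^3/ha/yr


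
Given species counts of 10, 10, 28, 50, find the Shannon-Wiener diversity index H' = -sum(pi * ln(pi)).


Total N = 10 + 10 + 28 + 50 = 98
Per-species terms:
  p = 10/98 = 0.102041; ln(p) = -2.282381; p*ln(p) = 0.102041 * (-2.282381) = -0.232896
  p = 10/98 = 0.102041; ln(p) = -2.282381; p*ln(p) = 0.102041 * (-2.282381) = -0.232896
  p = 28/98 = 0.285714; ln(p) = -1.252764; p*ln(p) = 0.285714 * (-1.252764) = -0.357932
  p = 50/98 = 0.510204; ln(p) = -0.672945; p*ln(p) = 0.510204 * (-0.672945) = -0.343339
sum(p*ln(p)) = (-0.232896) + (-0.232896) + (-0.357932) + (-0.343339) = -1.167063
H' = -(-1.167063) = 1.167063 ≈ 1.1671

1.1671
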